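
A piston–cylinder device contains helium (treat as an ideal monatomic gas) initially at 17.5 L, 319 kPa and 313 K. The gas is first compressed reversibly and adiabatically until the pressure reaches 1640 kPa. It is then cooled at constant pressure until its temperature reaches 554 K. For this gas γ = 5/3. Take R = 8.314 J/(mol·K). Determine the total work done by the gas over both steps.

-8610 J

n = P₁V₁/(RT₁) = 319×17.5/(8.314×313) = 2.15 mol.
Step 1 — Adiabatic: T₂/T₁ = (P₂/P₁)^((γ−1)/γ) ⇒ T₂ = 313×(5.14)^0.400 = 603 K; V₂ = 6.55 L.
ΔU = nCvΔT = 2.15×12.5×(603−313) = 7750 J.
Q = 0 for an adiabatic process, so W = −ΔU = -7750 J.
State after step 1: P = 1640 kPa, V = 6.55 L, T = 603 K.
Step 2 — Isobaric: P stays 1640 kPa; V/T = const ⇒ T₂ = 554 K, V₂ = 6.02 L.
W = PΔV = 1640×(6.02−6.55) kPa·L = -865 J.
ΔU = nCvΔT = 2.15×12.5×(554−603) = -1300 J.
Q = ΔU + W = nCpΔT = -2160 J.
Net over both steps: W = -8610 J, Q = -2160 J, ΔU = 6450 J.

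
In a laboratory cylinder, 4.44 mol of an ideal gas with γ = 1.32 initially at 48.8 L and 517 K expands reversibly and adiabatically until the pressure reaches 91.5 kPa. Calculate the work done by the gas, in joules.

17700 J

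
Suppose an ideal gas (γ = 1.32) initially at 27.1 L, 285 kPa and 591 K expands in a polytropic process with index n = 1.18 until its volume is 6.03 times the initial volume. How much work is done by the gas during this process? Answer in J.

11900 J

n = P₁V₁/(RT₁) = 285×27.1/(8.314×591) = 1.57 mol.
Polytropic n=1.18: T₂ = T₁(V₁/V₂)^(n−1) = 591×(0.166)^0.18 = 428 K; P₂ = P₁(V₁/V₂)^n = 34.2 kPa.
W = (P₁V₁−P₂V₂)/(n−1) = (285×27.1−34.2×163)/0.18 = 11900 J.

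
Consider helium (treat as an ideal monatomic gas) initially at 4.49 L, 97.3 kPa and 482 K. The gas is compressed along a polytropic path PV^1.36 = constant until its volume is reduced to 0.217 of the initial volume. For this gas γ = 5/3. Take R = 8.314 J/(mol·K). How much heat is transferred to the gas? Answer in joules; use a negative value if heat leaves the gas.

-409 J

n = P₁V₁/(RT₁) = 97.3×4.49/(8.314×482) = 0.109 mol.
Polytropic n=1.36: T₂ = T₁(V₁/V₂)^(n−1) = 482×(4.61)^0.36 = 835 K; P₂ = P₁(V₁/V₂)^n = 777 kPa.
W = (P₁V₁−P₂V₂)/(n−1) = (97.3×4.49−777×0.974)/0.36 = -890 J.
ΔU = nCvΔT = 0.109×12.5×(835−482) = 481 J.
Q = ΔU + W = -409 J.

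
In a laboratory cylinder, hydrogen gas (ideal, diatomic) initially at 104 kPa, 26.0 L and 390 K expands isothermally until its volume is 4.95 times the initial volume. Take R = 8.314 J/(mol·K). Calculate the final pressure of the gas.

21.0 kPa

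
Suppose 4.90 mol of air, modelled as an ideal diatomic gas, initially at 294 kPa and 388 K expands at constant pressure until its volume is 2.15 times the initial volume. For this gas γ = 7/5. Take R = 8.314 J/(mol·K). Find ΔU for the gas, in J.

45400 J

V₁ = nRT₁/P₁ = 4.90×8.314×388/294 = 53.8 L.
Isobaric: P stays 294 kPa; V/T = const ⇒ T₂ = 834 K, V₂ = 116 L.
For an ideal gas ΔU = nCvΔT with Cv = (5/2)R = 20.8 J/(mol·K).
ΔU = 4.90×20.8×(834−388) = 45400 J.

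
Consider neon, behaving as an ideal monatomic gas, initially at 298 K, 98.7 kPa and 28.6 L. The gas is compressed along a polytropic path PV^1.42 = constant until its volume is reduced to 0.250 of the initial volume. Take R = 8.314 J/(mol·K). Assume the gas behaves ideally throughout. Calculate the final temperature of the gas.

Polytropic n=1.42: T₂ = T₁(V₁/V₂)^(n−1) = 298×(4.00)^0.42 = 533 K; P₂ = P₁(V₁/V₂)^n = 707 kPa.

533 K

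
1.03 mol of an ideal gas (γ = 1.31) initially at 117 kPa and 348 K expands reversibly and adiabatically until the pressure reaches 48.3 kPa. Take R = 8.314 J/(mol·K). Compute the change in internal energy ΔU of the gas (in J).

-1820 J

V₁ = nRT₁/P₁ = 1.03×8.314×348/117 = 25.5 L.
Adiabatic: T₂/T₁ = (P₂/P₁)^((γ−1)/γ) ⇒ T₂ = 348×(0.413)^0.237 = 282 K; V₂ = 50.0 L.
For an ideal gas ΔU = nCvΔT with Cv = R/(γ−1) = 26.8 J/(mol·K).
ΔU = 1.03×26.8×(282−348) = -1820 J.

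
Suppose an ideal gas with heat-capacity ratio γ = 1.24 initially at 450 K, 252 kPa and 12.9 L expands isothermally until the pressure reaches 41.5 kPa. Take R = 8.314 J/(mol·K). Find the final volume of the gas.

Isothermal: T stays 450 K; PV = const ⇒ V₂ = 78.3 L, P₂ = 41.5 kPa.

78.3 L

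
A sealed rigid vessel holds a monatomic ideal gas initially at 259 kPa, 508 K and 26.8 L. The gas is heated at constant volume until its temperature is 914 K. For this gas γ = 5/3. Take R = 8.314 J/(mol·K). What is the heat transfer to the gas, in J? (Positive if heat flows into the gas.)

8320 J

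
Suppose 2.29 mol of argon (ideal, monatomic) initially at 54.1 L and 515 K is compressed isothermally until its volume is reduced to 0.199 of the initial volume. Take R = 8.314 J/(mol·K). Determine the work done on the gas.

15800 J

P₁ = nRT₁/V₁ = 2.29×8.314×515/54.1 = 181 kPa.
Isothermal: T stays 515 K; PV = const ⇒ V₂ = 10.8 L, P₂ = 911 kPa.
W = nRT ln(V₂/V₁) = 2.29×8.314×515×ln(0.199) = -15800 J.
Work done on the gas = −W_by = 15800 J.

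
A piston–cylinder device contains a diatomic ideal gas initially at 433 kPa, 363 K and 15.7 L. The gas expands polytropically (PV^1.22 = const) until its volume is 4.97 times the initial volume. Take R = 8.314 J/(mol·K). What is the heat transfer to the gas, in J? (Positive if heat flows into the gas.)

n = P₁V₁/(RT₁) = 433×15.7/(8.314×363) = 2.25 mol.
Polytropic n=1.22: T₂ = T₁(V₁/V₂)^(n−1) = 363×(0.201)^0.22 = 255 K; P₂ = P₁(V₁/V₂)^n = 61.2 kPa.
W = (P₁V₁−P₂V₂)/(n−1) = (433×15.7−61.2×78.0)/0.22 = 9190 J.
ΔU = nCvΔT = 2.25×20.8×(255−363) = -5050 J.
Q = ΔU + W = 4130 J.

4130 J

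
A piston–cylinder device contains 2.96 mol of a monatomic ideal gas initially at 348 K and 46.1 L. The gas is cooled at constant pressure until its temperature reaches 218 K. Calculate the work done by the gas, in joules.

-3200 J

P₁ = nRT₁/V₁ = 2.96×8.314×348/46.1 = 186 kPa.
Isobaric: P stays 186 kPa; V/T = const ⇒ T₂ = 218 K, V₂ = 28.9 L.
W = PΔV = 186×(28.9−46.1) kPa·L = -3200 J.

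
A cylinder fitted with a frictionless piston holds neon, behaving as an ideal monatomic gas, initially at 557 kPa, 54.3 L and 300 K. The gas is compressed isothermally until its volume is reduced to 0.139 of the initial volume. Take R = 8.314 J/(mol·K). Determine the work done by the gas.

n = P₁V₁/(RT₁) = 557×54.3/(8.314×300) = 12.1 mol.
Isothermal: T stays 300 K; PV = const ⇒ V₂ = 7.55 L, P₂ = 4010 kPa.
W = nRT ln(V₂/V₁) = 12.1×8.314×300×ln(0.139) = -59700 J.

-59700 J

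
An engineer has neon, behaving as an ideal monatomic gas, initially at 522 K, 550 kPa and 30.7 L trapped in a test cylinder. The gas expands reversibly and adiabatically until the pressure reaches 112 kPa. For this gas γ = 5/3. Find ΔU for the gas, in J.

-11900 J

n = P₁V₁/(RT₁) = 550×30.7/(8.314×522) = 3.89 mol.
Adiabatic: T₂/T₁ = (P₂/P₁)^((γ−1)/γ) ⇒ T₂ = 522×(0.204)^0.400 = 276 K; V₂ = 79.8 L.
For an ideal gas ΔU = nCvΔT with Cv = (3/2)R = 12.5 J/(mol·K).
ΔU = 3.89×12.5×(276−522) = -11900 J.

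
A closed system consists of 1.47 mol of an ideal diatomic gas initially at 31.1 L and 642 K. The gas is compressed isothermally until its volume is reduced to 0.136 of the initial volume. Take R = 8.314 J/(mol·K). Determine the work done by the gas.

-15700 J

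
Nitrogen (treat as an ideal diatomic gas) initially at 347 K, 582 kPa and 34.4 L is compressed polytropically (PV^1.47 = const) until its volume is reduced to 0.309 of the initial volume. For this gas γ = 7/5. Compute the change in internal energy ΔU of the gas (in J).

36900 J

n = P₁V₁/(RT₁) = 582×34.4/(8.314×347) = 6.94 mol.
Polytropic n=1.47: T₂ = T₁(V₁/V₂)^(n−1) = 347×(3.24)^0.47 = 603 K; P₂ = P₁(V₁/V₂)^n = 3270 kPa.
For an ideal gas ΔU = nCvΔT with Cv = (5/2)R = 20.8 J/(mol·K).
ΔU = 6.94×20.8×(603−347) = 36900 J.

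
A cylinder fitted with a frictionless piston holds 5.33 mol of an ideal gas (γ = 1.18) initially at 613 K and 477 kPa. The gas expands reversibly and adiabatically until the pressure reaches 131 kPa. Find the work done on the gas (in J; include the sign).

-27000 J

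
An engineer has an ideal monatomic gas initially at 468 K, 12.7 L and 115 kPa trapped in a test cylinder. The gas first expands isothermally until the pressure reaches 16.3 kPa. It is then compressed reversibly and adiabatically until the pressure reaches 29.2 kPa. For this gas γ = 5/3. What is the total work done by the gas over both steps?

2280 J

n = P₁V₁/(RT₁) = 115×12.7/(8.314×468) = 0.375 mol.
Step 1 — Isothermal: T stays 468 K; PV = const ⇒ V₂ = 89.6 L, P₂ = 16.3 kPa.
ΔU = 0 (ideal gas, T constant).
W = nRT ln(V₂/V₁) = 0.375×8.314×468×ln(7.06) = 2850 J.
Q = ΔU + W = 2850 J.
State after step 1: P = 16.3 kPa, V = 89.6 L, T = 468 K.
Step 2 — Adiabatic: T₂/T₁ = (P₂/P₁)^((γ−1)/γ) ⇒ T₂ = 468×(1.79)^0.400 = 591 K; V₂ = 63.2 L.
ΔU = nCvΔT = 0.375×12.5×(591−468) = 575 J.
Q = 0 for an adiabatic process, so W = −ΔU = -575 J.
Net over both steps: W = 2280 J, Q = 2850 J, ΔU = 575 J.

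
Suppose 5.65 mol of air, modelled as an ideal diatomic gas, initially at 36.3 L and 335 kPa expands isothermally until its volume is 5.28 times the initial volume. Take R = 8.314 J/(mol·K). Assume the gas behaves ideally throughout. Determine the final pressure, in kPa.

T₁ = P₁V₁/(nR) = 335×36.3/(5.65×8.314) = 259 K.
Isothermal: T stays 259 K; PV = const ⇒ V₂ = 192 L, P₂ = 63.4 kPa.

63.4 kPa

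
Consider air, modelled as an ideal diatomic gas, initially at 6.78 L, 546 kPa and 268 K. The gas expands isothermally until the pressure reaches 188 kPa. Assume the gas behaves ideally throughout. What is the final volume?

Isothermal: T stays 268 K; PV = const ⇒ V₂ = 19.7 L, P₂ = 188 kPa.

19.7 L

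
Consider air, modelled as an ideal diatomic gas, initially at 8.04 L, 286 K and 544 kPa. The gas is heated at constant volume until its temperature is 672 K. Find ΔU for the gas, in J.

n = P₁V₁/(RT₁) = 544×8.04/(8.314×286) = 1.84 mol.
Isochoric: V stays 8.04 L; P/T = const ⇒ T₂ = 672 K, P₂ = 1280 kPa.
For an ideal gas ΔU = nCvΔT with Cv = (5/2)R = 20.8 J/(mol·K).
ΔU = 1.84×20.8×(672−286) = 14800 J.

14800 J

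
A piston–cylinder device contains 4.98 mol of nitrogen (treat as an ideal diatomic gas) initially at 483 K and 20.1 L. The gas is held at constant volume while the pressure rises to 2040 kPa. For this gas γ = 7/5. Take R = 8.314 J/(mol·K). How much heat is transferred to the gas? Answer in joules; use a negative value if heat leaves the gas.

P₁ = nRT₁/V₁ = 4.98×8.314×483/20.1 = 995 kPa.
Isochoric: V stays 20.1 L; P/T = const ⇒ T₂ = 990 K, P₂ = 2040 kPa.
W = 0 (no volume change).
ΔU = nCvΔT = 4.98×20.8×(990−483) = 52500 J.
Q = ΔU = 52500 J.

52500 J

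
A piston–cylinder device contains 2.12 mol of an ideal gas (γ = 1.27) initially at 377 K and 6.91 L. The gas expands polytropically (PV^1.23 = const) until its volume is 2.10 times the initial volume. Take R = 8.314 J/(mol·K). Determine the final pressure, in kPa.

P₁ = nRT₁/V₁ = 2.12×8.314×377/6.91 = 962 kPa.
Polytropic n=1.23: T₂ = T₁(V₁/V₂)^(n−1) = 377×(0.476)^0.23 = 318 K; P₂ = P₁(V₁/V₂)^n = 386 kPa.

386 kPa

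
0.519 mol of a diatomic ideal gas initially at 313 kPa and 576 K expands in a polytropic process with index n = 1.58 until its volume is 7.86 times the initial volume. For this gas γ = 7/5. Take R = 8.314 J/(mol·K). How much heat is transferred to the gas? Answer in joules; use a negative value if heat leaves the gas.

-1350 J

V₁ = nRT₁/P₁ = 0.519×8.314×576/313 = 7.94 L.
Polytropic n=1.58: T₂ = T₁(V₁/V₂)^(n−1) = 576×(0.127)^0.58 = 174 K; P₂ = P₁(V₁/V₂)^n = 12.0 kPa.
W = (P₁V₁−P₂V₂)/(n−1) = (313×7.94−12.0×62.4)/0.58 = 2990 J.
ΔU = nCvΔT = 0.519×20.8×(174−576) = -4330 J.
Q = ΔU + W = -1350 J.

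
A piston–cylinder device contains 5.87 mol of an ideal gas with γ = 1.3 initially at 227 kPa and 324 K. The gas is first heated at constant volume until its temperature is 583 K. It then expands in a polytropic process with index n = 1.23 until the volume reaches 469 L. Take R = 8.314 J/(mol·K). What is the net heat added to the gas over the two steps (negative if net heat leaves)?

52400 J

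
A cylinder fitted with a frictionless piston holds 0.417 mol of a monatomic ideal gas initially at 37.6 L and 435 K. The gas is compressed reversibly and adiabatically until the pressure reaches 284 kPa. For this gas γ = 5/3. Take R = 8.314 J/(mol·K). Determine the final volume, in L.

11.6 L

P₁ = nRT₁/V₁ = 0.417×8.314×435/37.6 = 40.1 kPa.
Adiabatic: T₂/T₁ = (P₂/P₁)^((γ−1)/γ) ⇒ T₂ = 435×(7.08)^0.400 = 952 K; V₂ = 11.6 L.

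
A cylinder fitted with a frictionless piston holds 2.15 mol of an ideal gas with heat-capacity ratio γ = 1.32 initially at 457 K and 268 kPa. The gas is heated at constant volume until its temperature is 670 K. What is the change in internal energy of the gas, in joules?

V₁ = nRT₁/P₁ = 2.15×8.314×457/268 = 30.5 L.
Isochoric: V stays 30.5 L; P/T = const ⇒ T₂ = 670 K, P₂ = 393 kPa.
For an ideal gas ΔU = nCvΔT with Cv = R/(γ−1) = 26.0 J/(mol·K).
ΔU = 2.15×26.0×(670−457) = 11900 J.

11900 J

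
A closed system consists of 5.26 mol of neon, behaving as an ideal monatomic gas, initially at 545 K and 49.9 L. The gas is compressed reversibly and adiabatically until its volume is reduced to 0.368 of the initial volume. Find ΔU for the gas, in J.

33900 J

P₁ = nRT₁/V₁ = 5.26×8.314×545/49.9 = 478 kPa.
Adiabatic: TV^(γ−1) = const ⇒ T₂ = 545×(2.72)^0.667 = 1060 K; PV^γ = const ⇒ P₂ = 2530 kPa.
For an ideal gas ΔU = nCvΔT with Cv = (3/2)R = 12.5 J/(mol·K).
ΔU = 5.26×12.5×(1060−545) = 33900 J.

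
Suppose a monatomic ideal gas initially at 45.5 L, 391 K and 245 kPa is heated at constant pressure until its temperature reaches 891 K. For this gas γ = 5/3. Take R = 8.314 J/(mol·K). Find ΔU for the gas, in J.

n = P₁V₁/(RT₁) = 245×45.5/(8.314×391) = 3.43 mol.
Isobaric: P stays 245 kPa; V/T = const ⇒ T₂ = 891 K, V₂ = 104 L.
For an ideal gas ΔU = nCvΔT with Cv = (3/2)R = 12.5 J/(mol·K).
ΔU = 3.43×12.5×(891−391) = 21400 J.

21400 J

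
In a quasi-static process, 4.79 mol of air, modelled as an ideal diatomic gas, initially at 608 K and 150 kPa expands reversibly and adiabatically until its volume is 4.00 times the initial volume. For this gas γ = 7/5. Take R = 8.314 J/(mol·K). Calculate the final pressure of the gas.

21.5 kPa

V₁ = nRT₁/P₁ = 4.79×8.314×608/150 = 161 L.
Adiabatic: TV^(γ−1) = const ⇒ T₂ = 608×(0.250)^0.400 = 349 K; PV^γ = const ⇒ P₂ = 21.5 kPa.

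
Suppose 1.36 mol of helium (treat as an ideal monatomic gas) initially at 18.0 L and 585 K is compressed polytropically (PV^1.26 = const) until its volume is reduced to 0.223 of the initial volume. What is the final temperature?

864 K

P₁ = nRT₁/V₁ = 1.36×8.314×585/18.0 = 367 kPa.
Polytropic n=1.26: T₂ = T₁(V₁/V₂)^(n−1) = 585×(4.48)^0.26 = 864 K; P₂ = P₁(V₁/V₂)^n = 2430 kPa.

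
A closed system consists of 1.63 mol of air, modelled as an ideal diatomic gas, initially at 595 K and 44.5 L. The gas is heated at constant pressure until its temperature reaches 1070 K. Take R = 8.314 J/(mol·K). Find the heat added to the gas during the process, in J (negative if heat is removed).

22500 J

P₁ = nRT₁/V₁ = 1.63×8.314×595/44.5 = 181 kPa.
Isobaric: P stays 181 kPa; V/T = const ⇒ T₂ = 1070 K, V₂ = 80.0 L.
W = PΔV = 181×(80.0−44.5) kPa·L = 6440 J.
ΔU = nCvΔT = 1.63×20.8×(1070−595) = 16100 J.
Q = ΔU + W = nCpΔT = 22500 J.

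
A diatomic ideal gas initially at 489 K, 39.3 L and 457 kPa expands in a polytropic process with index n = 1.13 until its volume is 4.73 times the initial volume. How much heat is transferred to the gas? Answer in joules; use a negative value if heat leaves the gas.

n = P₁V₁/(RT₁) = 457×39.3/(8.314×489) = 4.42 mol.
Polytropic n=1.13: T₂ = T₁(V₁/V₂)^(n−1) = 489×(0.211)^0.13 = 400 K; P₂ = P₁(V₁/V₂)^n = 78.9 kPa.
W = (P₁V₁−P₂V₂)/(n−1) = (457×39.3−78.9×186)/0.13 = 25300 J.
ΔU = nCvΔT = 4.42×20.8×(400−489) = -8210 J.
Q = ΔU + W = 17100 J.

17100 J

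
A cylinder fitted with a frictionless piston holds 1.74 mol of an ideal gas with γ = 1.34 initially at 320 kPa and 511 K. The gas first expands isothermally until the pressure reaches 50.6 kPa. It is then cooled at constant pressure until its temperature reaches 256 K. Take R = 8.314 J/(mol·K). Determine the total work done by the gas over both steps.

9950 J

V₁ = nRT₁/P₁ = 1.74×8.314×511/320 = 23.1 L.
Step 1 — Isothermal: T stays 511 K; PV = const ⇒ V₂ = 146 L, P₂ = 50.6 kPa.
ΔU = 0 (ideal gas, T constant).
W = nRT ln(V₂/V₁) = 1.74×8.314×511×ln(6.32) = 13600 J.
Q = ΔU + W = 13600 J.
State after step 1: P = 50.6 kPa, V = 146 L, T = 511 K.
Step 2 — Isobaric: P stays 50.6 kPa; V/T = const ⇒ T₂ = 256 K, V₂ = 73.2 L.
W = PΔV = 50.6×(73.2−146) kPa·L = -3690 J.
ΔU = nCvΔT = 1.74×24.5×(256−511) = -10800 J.
Q = ΔU + W = nCpΔT = -14500 J.
Net over both steps: W = 9950 J, Q = -905 J, ΔU = -10800 J.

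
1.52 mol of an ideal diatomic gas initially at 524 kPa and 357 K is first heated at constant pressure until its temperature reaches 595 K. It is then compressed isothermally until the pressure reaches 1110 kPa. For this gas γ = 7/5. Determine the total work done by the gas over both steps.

-2640 J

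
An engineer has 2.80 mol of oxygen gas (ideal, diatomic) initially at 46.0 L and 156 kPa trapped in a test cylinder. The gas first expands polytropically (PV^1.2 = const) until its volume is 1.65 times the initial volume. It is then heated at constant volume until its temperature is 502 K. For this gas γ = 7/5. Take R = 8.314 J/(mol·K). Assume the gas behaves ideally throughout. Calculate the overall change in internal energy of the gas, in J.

T₁ = P₁V₁/(nR) = 156×46.0/(2.80×8.314) = 308 K.
Step 1 — Polytropic n=1.2: T₂ = T₁(V₁/V₂)^(n−1) = 308×(0.606)^0.20 = 279 K; P₂ = P₁(V₁/V₂)^n = 85.5 kPa.
W = (P₁V₁−P₂V₂)/(n−1) = (156×46.0−85.5×75.9)/0.20 = 3420 J.
ΔU = nCvΔT = 2.80×20.8×(279−308) = -1710 J.
Q = ΔU + W = 1710 J.
State after step 1: P = 85.5 kPa, V = 75.9 L, T = 279 K.
Step 2 — Isochoric: V stays 75.9 L; P/T = const ⇒ T₂ = 502 K, P₂ = 154 kPa.
W = 0 (no volume change).
ΔU = nCvΔT = 2.80×20.8×(502−279) = 13000 J.
Q = ΔU = 13000 J.
Net over both steps: W = 3420 J, Q = 14700 J, ΔU = 11300 J.

11300 J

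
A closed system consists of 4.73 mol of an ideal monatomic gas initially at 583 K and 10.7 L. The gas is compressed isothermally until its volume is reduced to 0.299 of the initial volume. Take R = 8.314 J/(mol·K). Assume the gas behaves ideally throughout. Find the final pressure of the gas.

7170 kPa

P₁ = nRT₁/V₁ = 4.73×8.314×583/10.7 = 2140 kPa.
Isothermal: T stays 583 K; PV = const ⇒ V₂ = 3.20 L, P₂ = 7170 kPa.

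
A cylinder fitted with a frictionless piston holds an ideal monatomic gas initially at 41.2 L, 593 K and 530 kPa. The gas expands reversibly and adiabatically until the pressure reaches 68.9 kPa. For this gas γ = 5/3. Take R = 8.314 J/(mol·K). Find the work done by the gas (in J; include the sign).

n = P₁V₁/(RT₁) = 530×41.2/(8.314×593) = 4.43 mol.
Adiabatic: T₂/T₁ = (P₂/P₁)^((γ−1)/γ) ⇒ T₂ = 593×(0.130)^0.400 = 262 K; V₂ = 140 L.
ΔU = nCvΔT = 4.43×12.5×(262−593) = -18300 J.
Q = 0 for an adiabatic process, so W = −ΔU = 18300 J.

18300 J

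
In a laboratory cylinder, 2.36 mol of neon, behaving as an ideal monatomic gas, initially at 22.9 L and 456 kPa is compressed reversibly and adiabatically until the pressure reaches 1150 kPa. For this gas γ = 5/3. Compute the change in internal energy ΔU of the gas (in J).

T₁ = P₁V₁/(nR) = 456×22.9/(2.36×8.314) = 532 K.
Adiabatic: T₂/T₁ = (P₂/P₁)^((γ−1)/γ) ⇒ T₂ = 532×(2.52)^0.400 = 770 K; V₂ = 13.1 L.
For an ideal gas ΔU = nCvΔT with Cv = (3/2)R = 12.5 J/(mol·K).
ΔU = 2.36×12.5×(770−532) = 7010 J.

7010 J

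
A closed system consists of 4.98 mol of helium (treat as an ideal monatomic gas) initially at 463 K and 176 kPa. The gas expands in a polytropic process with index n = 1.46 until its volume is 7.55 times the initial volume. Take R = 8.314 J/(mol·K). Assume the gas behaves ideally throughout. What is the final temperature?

V₁ = nRT₁/P₁ = 4.98×8.314×463/176 = 109 L.
Polytropic n=1.46: T₂ = T₁(V₁/V₂)^(n−1) = 463×(0.132)^0.46 = 183 K; P₂ = P₁(V₁/V₂)^n = 9.20 kPa.

183 K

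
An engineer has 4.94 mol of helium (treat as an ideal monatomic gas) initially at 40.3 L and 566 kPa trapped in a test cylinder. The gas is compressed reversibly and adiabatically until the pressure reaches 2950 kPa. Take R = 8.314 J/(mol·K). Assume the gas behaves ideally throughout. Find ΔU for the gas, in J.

32000 J

T₁ = P₁V₁/(nR) = 566×40.3/(4.94×8.314) = 555 K.
Adiabatic: T₂/T₁ = (P₂/P₁)^((γ−1)/γ) ⇒ T₂ = 555×(5.21)^0.400 = 1070 K; V₂ = 15.0 L.
For an ideal gas ΔU = nCvΔT with Cv = (3/2)R = 12.5 J/(mol·K).
ΔU = 4.94×12.5×(1070−555) = 32000 J.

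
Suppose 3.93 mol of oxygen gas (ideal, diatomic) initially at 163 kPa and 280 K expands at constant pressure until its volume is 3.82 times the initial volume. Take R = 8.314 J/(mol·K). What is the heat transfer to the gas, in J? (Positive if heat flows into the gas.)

V₁ = nRT₁/P₁ = 3.93×8.314×280/163 = 56.1 L.
Isobaric: P stays 163 kPa; V/T = const ⇒ T₂ = 1070 K, V₂ = 214 L.
W = PΔV = 163×(214−56.1) kPa·L = 25800 J.
ΔU = nCvΔT = 3.93×20.8×(1070−280) = 64500 J.
Q = ΔU + W = nCpΔT = 90300 J.

90300 J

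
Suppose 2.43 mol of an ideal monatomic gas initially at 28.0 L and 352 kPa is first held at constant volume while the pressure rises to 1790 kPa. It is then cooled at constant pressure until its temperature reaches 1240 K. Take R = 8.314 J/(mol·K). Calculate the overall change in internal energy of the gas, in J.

22800 J

T₁ = P₁V₁/(nR) = 352×28.0/(2.43×8.314) = 488 K.
Step 1 — Isochoric: V stays 28.0 L; P/T = const ⇒ T₂ = 2480 K, P₂ = 1790 kPa.
W = 0 (no volume change).
ΔU = nCvΔT = 2.43×12.5×(2480−488) = 60400 J.
Q = ΔU = 60400 J.
State after step 1: P = 1790 kPa, V = 28.0 L, T = 2480 K.
Step 2 — Isobaric: P stays 1790 kPa; V/T = const ⇒ T₂ = 1240 K, V₂ = 14.0 L.
W = PΔV = 1790×(14.0−28.0) kPa·L = -25100 J.
ΔU = nCvΔT = 2.43×12.5×(1240−2480) = -37600 J.
Q = ΔU + W = nCpΔT = -62700 J.
Net over both steps: W = -25100 J, Q = -2270 J, ΔU = 22800 J.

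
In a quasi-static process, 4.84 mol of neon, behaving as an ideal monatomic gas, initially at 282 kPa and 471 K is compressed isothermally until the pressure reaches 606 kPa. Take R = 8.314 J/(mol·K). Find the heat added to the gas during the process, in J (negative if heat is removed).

V₁ = nRT₁/P₁ = 4.84×8.314×471/282 = 67.2 L.
Isothermal: T stays 471 K; PV = const ⇒ V₂ = 31.3 L, P₂ = 606 kPa.
ΔU = 0 (ideal gas, T constant).
W = nRT ln(V₂/V₁) = 4.84×8.314×471×ln(0.465) = -14500 J.
Q = ΔU + W = -14500 J.

-14500 J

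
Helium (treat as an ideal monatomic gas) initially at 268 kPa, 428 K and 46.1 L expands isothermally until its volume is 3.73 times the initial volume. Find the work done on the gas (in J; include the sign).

n = P₁V₁/(RT₁) = 268×46.1/(8.314×428) = 3.47 mol.
Isothermal: T stays 428 K; PV = const ⇒ V₂ = 172 L, P₂ = 71.8 kPa.
W = nRT ln(V₂/V₁) = 3.47×8.314×428×ln(3.73) = 16300 J.
Work done on the gas = −W_by = -16300 J.

-16300 J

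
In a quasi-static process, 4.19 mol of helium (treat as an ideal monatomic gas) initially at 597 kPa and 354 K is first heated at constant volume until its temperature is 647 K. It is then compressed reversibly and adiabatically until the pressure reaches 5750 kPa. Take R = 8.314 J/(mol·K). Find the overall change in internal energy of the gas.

47200 J

V₁ = nRT₁/P₁ = 4.19×8.314×354/597 = 20.7 L.
Step 1 — Isochoric: V stays 20.7 L; P/T = const ⇒ T₂ = 647 K, P₂ = 1090 kPa.
W = 0 (no volume change).
ΔU = nCvΔT = 4.19×12.5×(647−354) = 15300 J.
Q = ΔU = 15300 J.
State after step 1: P = 1090 kPa, V = 20.7 L, T = 647 K.
Step 2 — Adiabatic: T₂/T₁ = (P₂/P₁)^((γ−1)/γ) ⇒ T₂ = 647×(5.27)^0.400 = 1260 K; V₂ = 7.62 L.
ΔU = nCvΔT = 4.19×12.5×(1260−647) = 31900 J.
Q = 0 for an adiabatic process, so W = −ΔU = -31900 J.
Net over both steps: W = -31900 J, Q = 15300 J, ΔU = 47200 J.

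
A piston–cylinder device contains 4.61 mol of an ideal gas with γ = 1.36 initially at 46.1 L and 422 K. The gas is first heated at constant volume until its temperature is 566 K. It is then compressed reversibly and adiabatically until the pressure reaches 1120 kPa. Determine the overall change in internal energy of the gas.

30900 J

P₁ = nRT₁/V₁ = 4.61×8.314×422/46.1 = 351 kPa.
Step 1 — Isochoric: V stays 46.1 L; P/T = const ⇒ T₂ = 566 K, P₂ = 471 kPa.
W = 0 (no volume change).
ΔU = nCvΔT = 4.61×23.1×(566−422) = 15300 J.
Q = ΔU = 15300 J.
State after step 1: P = 471 kPa, V = 46.1 L, T = 566 K.
Step 2 — Adiabatic: T₂/T₁ = (P₂/P₁)^((γ−1)/γ) ⇒ T₂ = 566×(2.38)^0.265 = 712 K; V₂ = 24.4 L.
ΔU = nCvΔT = 4.61×23.1×(712−566) = 15500 J.
Q = 0 for an adiabatic process, so W = −ΔU = -15500 J.
Net over both steps: W = -15500 J, Q = 15300 J, ΔU = 30900 J.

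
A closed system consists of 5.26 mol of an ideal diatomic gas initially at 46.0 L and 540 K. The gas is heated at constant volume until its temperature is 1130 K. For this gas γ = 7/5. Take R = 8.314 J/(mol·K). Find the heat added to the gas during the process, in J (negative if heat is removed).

64500 J

P₁ = nRT₁/V₁ = 5.26×8.314×540/46.0 = 513 kPa.
Isochoric: V stays 46.0 L; P/T = const ⇒ T₂ = 1130 K, P₂ = 1070 kPa.
W = 0 (no volume change).
ΔU = nCvΔT = 5.26×20.8×(1130−540) = 64500 J.
Q = ΔU = 64500 J.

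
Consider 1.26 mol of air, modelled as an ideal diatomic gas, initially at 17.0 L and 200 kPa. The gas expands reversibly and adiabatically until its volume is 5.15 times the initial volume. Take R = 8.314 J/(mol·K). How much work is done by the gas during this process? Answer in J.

4090 J

T₁ = P₁V₁/(nR) = 200×17.0/(1.26×8.314) = 325 K.
Adiabatic: TV^(γ−1) = const ⇒ T₂ = 325×(0.194)^0.400 = 168 K; PV^γ = const ⇒ P₂ = 20.2 kPa.
ΔU = nCvΔT = 1.26×20.8×(168−325) = -4090 J.
Q = 0 for an adiabatic process, so W = −ΔU = 4090 J.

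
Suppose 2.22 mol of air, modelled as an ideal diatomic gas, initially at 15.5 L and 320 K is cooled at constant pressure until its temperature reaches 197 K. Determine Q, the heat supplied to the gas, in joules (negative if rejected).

-7950 J

P₁ = nRT₁/V₁ = 2.22×8.314×320/15.5 = 381 kPa.
Isobaric: P stays 381 kPa; V/T = const ⇒ T₂ = 197 K, V₂ = 9.54 L.
W = PΔV = 381×(9.54−15.5) kPa·L = -2270 J.
ΔU = nCvΔT = 2.22×20.8×(197−320) = -5680 J.
Q = ΔU + W = nCpΔT = -7950 J.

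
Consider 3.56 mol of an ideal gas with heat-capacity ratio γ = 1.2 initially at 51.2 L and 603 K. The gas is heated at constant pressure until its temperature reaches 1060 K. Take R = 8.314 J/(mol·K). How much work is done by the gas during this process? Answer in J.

13500 J

P₁ = nRT₁/V₁ = 3.56×8.314×603/51.2 = 349 kPa.
Isobaric: P stays 349 kPa; V/T = const ⇒ T₂ = 1060 K, V₂ = 90.0 L.
W = PΔV = 349×(90.0−51.2) kPa·L = 13500 J.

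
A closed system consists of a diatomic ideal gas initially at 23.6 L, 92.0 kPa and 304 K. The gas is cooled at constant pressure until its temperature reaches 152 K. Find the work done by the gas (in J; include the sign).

-1090 J

n = P₁V₁/(RT₁) = 92.0×23.6/(8.314×304) = 0.859 mol.
Isobaric: P stays 92.0 kPa; V/T = const ⇒ T₂ = 152 K, V₂ = 11.8 L.
W = PΔV = 92.0×(11.8−23.6) kPa·L = -1090 J.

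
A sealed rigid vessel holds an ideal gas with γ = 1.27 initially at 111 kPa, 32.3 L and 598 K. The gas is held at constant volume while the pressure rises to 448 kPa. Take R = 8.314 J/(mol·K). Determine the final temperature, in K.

Isochoric: V stays 32.3 L; P/T = const ⇒ T₂ = 2410 K, P₂ = 448 kPa.

2410 K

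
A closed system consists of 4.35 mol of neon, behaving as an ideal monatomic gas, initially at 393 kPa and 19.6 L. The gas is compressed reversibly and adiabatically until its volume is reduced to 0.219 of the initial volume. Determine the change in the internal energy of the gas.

20200 J

T₁ = P₁V₁/(nR) = 393×19.6/(4.35×8.314) = 213 K.
Adiabatic: TV^(γ−1) = const ⇒ T₂ = 213×(4.57)^0.667 = 586 K; PV^γ = const ⇒ P₂ = 4940 kPa.
For an ideal gas ΔU = nCvΔT with Cv = (3/2)R = 12.5 J/(mol·K).
ΔU = 4.35×12.5×(586−213) = 20200 J.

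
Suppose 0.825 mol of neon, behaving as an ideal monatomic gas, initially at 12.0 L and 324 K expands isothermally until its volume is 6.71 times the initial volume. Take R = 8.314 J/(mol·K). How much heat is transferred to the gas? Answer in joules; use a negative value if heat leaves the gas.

4230 J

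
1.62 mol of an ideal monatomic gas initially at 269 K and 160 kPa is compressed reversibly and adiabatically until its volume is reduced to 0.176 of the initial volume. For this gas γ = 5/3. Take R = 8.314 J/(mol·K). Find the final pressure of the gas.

V₁ = nRT₁/P₁ = 1.62×8.314×269/160 = 22.6 L.
Adiabatic: TV^(γ−1) = const ⇒ T₂ = 269×(5.68)^0.667 = 857 K; PV^γ = const ⇒ P₂ = 2890 kPa.

2890 kPa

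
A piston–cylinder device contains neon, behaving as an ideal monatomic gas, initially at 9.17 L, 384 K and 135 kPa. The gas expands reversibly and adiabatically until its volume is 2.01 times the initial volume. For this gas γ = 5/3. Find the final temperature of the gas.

Adiabatic: TV^(γ−1) = const ⇒ T₂ = 384×(0.498)^0.667 = 241 K; PV^γ = const ⇒ P₂ = 42.2 kPa.

241 K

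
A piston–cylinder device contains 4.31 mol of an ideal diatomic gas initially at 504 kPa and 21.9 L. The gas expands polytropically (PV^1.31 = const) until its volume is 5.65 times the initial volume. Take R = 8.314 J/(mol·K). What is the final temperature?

180 K

T₁ = P₁V₁/(nR) = 504×21.9/(4.31×8.314) = 308 K.
Polytropic n=1.31: T₂ = T₁(V₁/V₂)^(n−1) = 308×(0.177)^0.31 = 180 K; P₂ = P₁(V₁/V₂)^n = 52.1 kPa.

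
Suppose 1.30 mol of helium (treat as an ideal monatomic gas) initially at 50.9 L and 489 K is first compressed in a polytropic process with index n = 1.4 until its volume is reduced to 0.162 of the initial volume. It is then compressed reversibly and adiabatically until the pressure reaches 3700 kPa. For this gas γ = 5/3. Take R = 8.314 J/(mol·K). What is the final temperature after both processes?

1530 K

P₁ = nRT₁/V₁ = 1.30×8.314×489/50.9 = 104 kPa.
Step 1 — Polytropic n=1.4: T₂ = T₁(V₁/V₂)^(n−1) = 489×(6.17)^0.40 = 1010 K; P₂ = P₁(V₁/V₂)^n = 1330 kPa.
W = (P₁V₁−P₂V₂)/(n−1) = (104×50.9−1330×8.25)/0.40 = -14200 J.
ΔU = nCvΔT = 1.30×12.5×(1010−489) = 8490 J.
Q = ΔU + W = -5660 J.
State after step 1: P = 1330 kPa, V = 8.25 L, T = 1010 K.
Step 2 — Adiabatic: T₂/T₁ = (P₂/P₁)^((γ−1)/γ) ⇒ T₂ = 1010×(2.79)^0.400 = 1530 K; V₂ = 4.46 L.
ΔU = nCvΔT = 1.30×12.5×(1530−1010) = 8320 J.
Q = 0 for an adiabatic process, so W = −ΔU = -8320 J.
Net over both steps: W = -22500 J, Q = -5660 J, ΔU = 16800 J.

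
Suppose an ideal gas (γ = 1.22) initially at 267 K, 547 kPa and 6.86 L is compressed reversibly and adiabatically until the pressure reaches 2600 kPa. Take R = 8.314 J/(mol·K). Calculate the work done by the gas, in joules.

-5540 J

n = P₁V₁/(RT₁) = 547×6.86/(8.314×267) = 1.69 mol.
Adiabatic: T₂/T₁ = (P₂/P₁)^((γ−1)/γ) ⇒ T₂ = 267×(4.75)^0.180 = 354 K; V₂ = 1.91 L.
ΔU = nCvΔT = 1.69×37.8×(354−267) = 5540 J.
Q = 0 for an adiabatic process, so W = −ΔU = -5540 J.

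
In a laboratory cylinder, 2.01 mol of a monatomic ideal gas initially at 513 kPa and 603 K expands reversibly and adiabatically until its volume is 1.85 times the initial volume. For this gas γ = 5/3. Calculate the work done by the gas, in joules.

5090 J

V₁ = nRT₁/P₁ = 2.01×8.314×603/513 = 19.6 L.
Adiabatic: TV^(γ−1) = const ⇒ T₂ = 603×(0.541)^0.667 = 400 K; PV^γ = const ⇒ P₂ = 184 kPa.
ΔU = nCvΔT = 2.01×12.5×(400−603) = -5090 J.
Q = 0 for an adiabatic process, so W = −ΔU = 5090 J.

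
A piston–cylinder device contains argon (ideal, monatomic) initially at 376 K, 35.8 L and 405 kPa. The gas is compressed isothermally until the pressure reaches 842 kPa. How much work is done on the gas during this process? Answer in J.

10600 J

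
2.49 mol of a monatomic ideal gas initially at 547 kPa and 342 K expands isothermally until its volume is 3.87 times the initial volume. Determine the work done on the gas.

-9580 J

V₁ = nRT₁/P₁ = 2.49×8.314×342/547 = 12.9 L.
Isothermal: T stays 342 K; PV = const ⇒ V₂ = 50.1 L, P₂ = 141 kPa.
W = nRT ln(V₂/V₁) = 2.49×8.314×342×ln(3.87) = 9580 J.
Work done on the gas = −W_by = -9580 J.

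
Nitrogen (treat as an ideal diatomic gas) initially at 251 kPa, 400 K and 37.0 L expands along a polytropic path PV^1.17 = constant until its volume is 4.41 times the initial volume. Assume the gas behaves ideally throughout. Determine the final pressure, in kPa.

Polytropic n=1.17: T₂ = T₁(V₁/V₂)^(n−1) = 400×(0.227)^0.17 = 311 K; P₂ = P₁(V₁/V₂)^n = 44.2 kPa.

44.2 kPa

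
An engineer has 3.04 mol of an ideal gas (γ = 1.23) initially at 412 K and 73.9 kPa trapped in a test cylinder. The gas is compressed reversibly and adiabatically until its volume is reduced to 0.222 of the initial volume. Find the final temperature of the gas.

582 K

V₁ = nRT₁/P₁ = 3.04×8.314×412/73.9 = 141 L.
Adiabatic: TV^(γ−1) = const ⇒ T₂ = 412×(4.50)^0.230 = 582 K; PV^γ = const ⇒ P₂ = 471 kPa.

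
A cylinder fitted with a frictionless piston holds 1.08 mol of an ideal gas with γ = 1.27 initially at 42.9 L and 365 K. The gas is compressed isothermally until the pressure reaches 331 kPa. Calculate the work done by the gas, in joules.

-4810 J

P₁ = nRT₁/V₁ = 1.08×8.314×365/42.9 = 76.4 kPa.
Isothermal: T stays 365 K; PV = const ⇒ V₂ = 9.90 L, P₂ = 331 kPa.
W = nRT ln(V₂/V₁) = 1.08×8.314×365×ln(0.231) = -4810 J.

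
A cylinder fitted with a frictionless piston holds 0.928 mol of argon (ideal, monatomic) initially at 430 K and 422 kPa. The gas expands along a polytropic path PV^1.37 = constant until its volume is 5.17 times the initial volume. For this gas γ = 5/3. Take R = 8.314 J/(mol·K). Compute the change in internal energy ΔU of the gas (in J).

V₁ = nRT₁/P₁ = 0.928×8.314×430/422 = 7.86 L.
Polytropic n=1.37: T₂ = T₁(V₁/V₂)^(n−1) = 430×(0.193)^0.37 = 234 K; P₂ = P₁(V₁/V₂)^n = 44.4 kPa.
For an ideal gas ΔU = nCvΔT with Cv = (3/2)R = 12.5 J/(mol·K).
ΔU = 0.928×12.5×(234−430) = -2270 J.

-2270 J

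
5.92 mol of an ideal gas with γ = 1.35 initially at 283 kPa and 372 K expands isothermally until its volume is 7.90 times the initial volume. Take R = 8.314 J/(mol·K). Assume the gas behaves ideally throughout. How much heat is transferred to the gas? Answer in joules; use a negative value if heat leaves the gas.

37800 J

V₁ = nRT₁/P₁ = 5.92×8.314×372/283 = 64.7 L.
Isothermal: T stays 372 K; PV = const ⇒ V₂ = 511 L, P₂ = 35.8 kPa.
ΔU = 0 (ideal gas, T constant).
W = nRT ln(V₂/V₁) = 5.92×8.314×372×ln(7.90) = 37800 J.
Q = ΔU + W = 37800 J.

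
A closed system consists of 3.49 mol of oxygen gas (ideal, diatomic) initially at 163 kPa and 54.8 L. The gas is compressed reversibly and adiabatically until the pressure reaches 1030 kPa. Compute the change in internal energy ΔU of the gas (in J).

15500 J

T₁ = P₁V₁/(nR) = 163×54.8/(3.49×8.314) = 308 K.
Adiabatic: T₂/T₁ = (P₂/P₁)^((γ−1)/γ) ⇒ T₂ = 308×(6.32)^0.286 = 521 K; V₂ = 14.7 L.
For an ideal gas ΔU = nCvΔT with Cv = (5/2)R = 20.8 J/(mol·K).
ΔU = 3.49×20.8×(521−308) = 15500 J.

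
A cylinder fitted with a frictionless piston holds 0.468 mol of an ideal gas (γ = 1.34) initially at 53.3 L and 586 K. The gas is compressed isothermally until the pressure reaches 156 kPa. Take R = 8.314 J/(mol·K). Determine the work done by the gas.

-2950 J

P₁ = nRT₁/V₁ = 0.468×8.314×586/53.3 = 42.8 kPa.
Isothermal: T stays 586 K; PV = const ⇒ V₂ = 14.6 L, P₂ = 156 kPa.
W = nRT ln(V₂/V₁) = 0.468×8.314×586×ln(0.274) = -2950 J.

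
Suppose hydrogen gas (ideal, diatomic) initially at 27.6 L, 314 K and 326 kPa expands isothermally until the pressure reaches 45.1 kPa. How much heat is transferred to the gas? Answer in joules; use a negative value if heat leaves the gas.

n = P₁V₁/(RT₁) = 326×27.6/(8.314×314) = 3.45 mol.
Isothermal: T stays 314 K; PV = const ⇒ V₂ = 200 L, P₂ = 45.1 kPa.
ΔU = 0 (ideal gas, T constant).
W = nRT ln(V₂/V₁) = 3.45×8.314×314×ln(7.23) = 17800 J.
Q = ΔU + W = 17800 J.

17800 J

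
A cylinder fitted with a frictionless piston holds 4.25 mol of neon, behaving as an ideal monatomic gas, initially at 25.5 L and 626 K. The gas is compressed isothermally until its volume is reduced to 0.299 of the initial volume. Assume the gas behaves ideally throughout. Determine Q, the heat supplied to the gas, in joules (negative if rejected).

P₁ = nRT₁/V₁ = 4.25×8.314×626/25.5 = 867 kPa.
Isothermal: T stays 626 K; PV = const ⇒ V₂ = 7.62 L, P₂ = 2900 kPa.
ΔU = 0 (ideal gas, T constant).
W = nRT ln(V₂/V₁) = 4.25×8.314×626×ln(0.299) = -26700 J.
Q = ΔU + W = -26700 J.

-26700 J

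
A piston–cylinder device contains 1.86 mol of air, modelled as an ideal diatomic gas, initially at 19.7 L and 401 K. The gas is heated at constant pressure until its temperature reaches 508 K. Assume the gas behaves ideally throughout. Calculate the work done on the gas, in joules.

P₁ = nRT₁/V₁ = 1.86×8.314×401/19.7 = 315 kPa.
Isobaric: P stays 315 kPa; V/T = const ⇒ T₂ = 508 K, V₂ = 25.0 L.
W = PΔV = 315×(25.0−19.7) kPa·L = 1650 J.
Work done on the gas = −W_by = -1650 J.

-1650 J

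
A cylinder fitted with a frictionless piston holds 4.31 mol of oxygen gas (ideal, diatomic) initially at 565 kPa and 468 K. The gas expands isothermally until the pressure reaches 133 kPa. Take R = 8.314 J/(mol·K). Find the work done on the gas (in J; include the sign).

V₁ = nRT₁/P₁ = 4.31×8.314×468/565 = 29.7 L.
Isothermal: T stays 468 K; PV = const ⇒ V₂ = 126 L, P₂ = 133 kPa.
W = nRT ln(V₂/V₁) = 4.31×8.314×468×ln(4.25) = 24300 J.
Work done on the gas = −W_by = -24300 J.

-24300 J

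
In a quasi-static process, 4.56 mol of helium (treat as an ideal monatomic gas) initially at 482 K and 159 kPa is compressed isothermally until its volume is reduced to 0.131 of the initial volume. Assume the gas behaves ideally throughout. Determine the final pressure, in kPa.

V₁ = nRT₁/P₁ = 4.56×8.314×482/159 = 115 L.
Isothermal: T stays 482 K; PV = const ⇒ V₂ = 15.1 L, P₂ = 1210 kPa.

1210 kPa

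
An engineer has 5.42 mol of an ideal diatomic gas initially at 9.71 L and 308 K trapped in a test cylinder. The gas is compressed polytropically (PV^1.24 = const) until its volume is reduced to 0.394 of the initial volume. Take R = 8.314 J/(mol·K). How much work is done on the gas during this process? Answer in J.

P₁ = nRT₁/V₁ = 5.42×8.314×308/9.71 = 1430 kPa.
Polytropic n=1.24: T₂ = T₁(V₁/V₂)^(n−1) = 308×(2.54)^0.24 = 385 K; P₂ = P₁(V₁/V₂)^n = 4540 kPa.
W = (P₁V₁−P₂V₂)/(n−1) = (1430×9.71−4540×3.83)/0.24 = -14500 J.
Work done on the gas = −W_by = 14500 J.

14500 J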